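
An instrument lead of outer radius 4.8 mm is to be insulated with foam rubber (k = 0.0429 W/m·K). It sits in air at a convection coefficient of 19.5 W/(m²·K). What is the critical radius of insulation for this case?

For a cylinder r_cr = k/h = 0.0429/19.5
r_cr = 2.2 mm; since the bare radius (4.8 mm) is above r_cr, any added insulation will reduce heat loss.

r_cr ≈ 2.2 mm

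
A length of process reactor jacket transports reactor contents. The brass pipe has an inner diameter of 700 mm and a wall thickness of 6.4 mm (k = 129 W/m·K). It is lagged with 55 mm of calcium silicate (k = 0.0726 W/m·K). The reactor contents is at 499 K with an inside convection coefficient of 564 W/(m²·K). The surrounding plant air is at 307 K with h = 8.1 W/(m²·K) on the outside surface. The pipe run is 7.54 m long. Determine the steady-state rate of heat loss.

Q ≈ 3990 W

Treating each annulus and film as a series resistance:
R_inner film = 1/(h_i·2πr₁L) = 1/(564×2π×0.35×7.54) = 1.069×10^-4 K/W
R_brass pipe wall = ln(356.4/350)/(2π×129×7.54) = 2.965×10^-6 K/W
R_calcium silicate = ln(411.4/356.4)/(2π×0.0726×7.54) = 0.04173 K/W
R_outer film = 1/(h_o·2πr_oL) = 1/(8.1×2π×0.4114×7.54) = 0.006334 K/W
R_total = 0.04817 K/W
Q = ΔT/R_total = 192/0.04817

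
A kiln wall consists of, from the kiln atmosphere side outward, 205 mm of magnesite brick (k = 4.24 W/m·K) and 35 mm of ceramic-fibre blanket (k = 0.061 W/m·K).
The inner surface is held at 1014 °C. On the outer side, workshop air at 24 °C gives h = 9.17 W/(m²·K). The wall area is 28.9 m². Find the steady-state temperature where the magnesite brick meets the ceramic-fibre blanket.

Model the wall as resistances in series:
R_magnesite brick = L/(kA) = 0.205/(4.24×28.9) = 0.001673 K/W
R_ceramic-fibre blanket = L/(kA) = 0.035/(0.061×28.9) = 0.01985 K/W
R_outer film = 1/(h_o·A) = 1/(9.17×28.9) = 0.003773 K/W
R_total = 0.0253 K/W;  Q = ΔT/R_total = 990/0.0253 = 39130 W
T_interface = T_inner − Q·ΣR(inner→interface) = 1014 − 39100×0.001673

T ≈ 949 °C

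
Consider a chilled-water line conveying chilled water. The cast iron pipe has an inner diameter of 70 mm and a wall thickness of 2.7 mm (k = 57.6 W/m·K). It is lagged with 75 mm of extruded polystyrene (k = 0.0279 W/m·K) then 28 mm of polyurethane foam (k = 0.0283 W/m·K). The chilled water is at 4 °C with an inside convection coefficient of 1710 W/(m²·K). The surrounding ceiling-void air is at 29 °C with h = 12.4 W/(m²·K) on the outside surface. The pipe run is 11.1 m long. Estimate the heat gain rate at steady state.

Q ≈ 36.6 W

Radial resistances (cylindrical: R_cond = ln(r_o/r_i)/(2πkL), R_conv = 1/(h·2πrL)):
R_inner film = 1/(h_i·2πr₁L) = 1/(1710×2π×0.035×11.1) = 2.396×10^-4 K/W
R_cast iron pipe wall = ln(37.7/35)/(2π×57.6×11.1) = 1.85×10^-5 K/W
R_extruded polystyrene = ln(112.7/37.7)/(2π×0.0279×11.1) = 0.5628 K/W
R_polyurethane foam = ln(140.7/112.7)/(2π×0.0283×11.1) = 0.1124 K/W
R_outer film = 1/(h_o·2πr_oL) = 1/(12.4×2π×0.1407×11.1) = 0.008218 K/W
R_total = 0.6837 K/W
Q = ΔT/R_total = 25/0.6837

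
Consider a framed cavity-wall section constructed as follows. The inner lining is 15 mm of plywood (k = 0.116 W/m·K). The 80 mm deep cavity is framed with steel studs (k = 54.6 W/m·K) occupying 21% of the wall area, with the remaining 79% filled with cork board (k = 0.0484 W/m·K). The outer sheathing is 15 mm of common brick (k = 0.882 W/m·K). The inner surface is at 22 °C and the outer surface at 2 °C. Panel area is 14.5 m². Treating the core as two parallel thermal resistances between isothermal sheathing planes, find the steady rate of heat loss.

Sheathing layers in series; stud and cavity paths in parallel between them.
R_inner = 0.015/(0.116×14.5) = 0.008918 K/W
R_stud  = 0.08/(54.6×0.21×14.5) = 4.812×10^-4 K/W
R_cav   = 0.08/(0.0484×0.79×14.5) = 0.1443 K/W
1/R_core = 1/R_stud + 1/R_cav → R_core = 4.796×10^-4 K/W
R_outer = 0.015/(0.882×14.5) = 0.001173 K/W
R_total = 0.01057 K/W
Q = ΔT/R_total = 20/0.01057

Q ≈ 1890 W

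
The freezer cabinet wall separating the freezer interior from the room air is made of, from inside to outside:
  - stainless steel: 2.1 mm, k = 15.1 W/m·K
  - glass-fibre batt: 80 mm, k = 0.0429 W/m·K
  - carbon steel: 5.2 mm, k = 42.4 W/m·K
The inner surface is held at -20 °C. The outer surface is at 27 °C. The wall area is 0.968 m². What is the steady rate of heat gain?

Thermal resistances in series:
R_stainless steel = L/(kA) = 0.0021/(15.1×0.968) = 1.437×10^-4 K/W
R_glass-fibre batt = L/(kA) = 0.08/(0.0429×0.968) = 1.926 K/W
R_carbon steel = L/(kA) = 0.0052/(42.4×0.968) = 1.267×10^-4 K/W
R_total = 1.927 K/W
Q = ΔT / R_total = 47 / 1.927

Q ≈ 24.4 W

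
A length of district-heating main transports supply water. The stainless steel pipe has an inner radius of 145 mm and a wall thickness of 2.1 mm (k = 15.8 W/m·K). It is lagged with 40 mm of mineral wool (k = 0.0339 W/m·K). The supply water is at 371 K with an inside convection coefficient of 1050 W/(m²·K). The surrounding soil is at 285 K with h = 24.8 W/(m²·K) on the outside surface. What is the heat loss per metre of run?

q′ ≈ 73.8 W/m

Radial resistances (cylindrical: R_cond = ln(r_o/r_i)/(2πkL), R_conv = 1/(h·2πrL)):
R_inner film = 1/(h_i·2πr₁L) = 1/(1050×2π×0.145×1) = 0.001045 K/W
R_stainless steel pipe wall = ln(147.1/145)/(2π×15.8×1) = 1.448×10^-4 K/W
R_mineral wool = ln(187.1/147.1)/(2π×0.0339×1) = 1.129 K/W
R_outer film = 1/(h_o·2πr_oL) = 1/(24.8×2π×0.1871×1) = 0.0343 K/W
R_total = 1.165 K/W
Q = ΔT/R_total = 86/1.165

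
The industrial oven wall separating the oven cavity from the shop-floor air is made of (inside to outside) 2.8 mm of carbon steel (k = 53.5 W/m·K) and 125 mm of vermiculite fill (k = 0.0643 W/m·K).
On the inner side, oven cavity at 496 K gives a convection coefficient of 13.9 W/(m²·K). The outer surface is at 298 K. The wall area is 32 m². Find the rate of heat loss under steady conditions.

Q ≈ 3140 W

Model the wall as resistances in series:
R_inner film = 1/(h_i·A) = 1/(13.9×32) = 0.002248 K/W
R_carbon steel = L/(kA) = 0.0028/(53.5×32) = 1.636×10^-6 K/W
R_vermiculite fill = L/(kA) = 0.125/(0.0643×32) = 0.06075 K/W
R_total = 0.063 K/W
Q = ΔT / R_total = 198 / 0.063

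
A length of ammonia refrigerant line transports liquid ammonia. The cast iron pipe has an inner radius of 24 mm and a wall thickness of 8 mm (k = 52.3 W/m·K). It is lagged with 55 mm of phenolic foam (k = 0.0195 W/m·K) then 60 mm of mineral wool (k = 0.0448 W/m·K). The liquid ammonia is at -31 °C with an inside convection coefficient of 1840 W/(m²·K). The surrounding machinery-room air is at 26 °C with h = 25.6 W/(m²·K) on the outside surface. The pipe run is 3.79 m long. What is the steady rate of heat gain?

Per-layer cylindrical resistances, series-summed:
R_inner film = 1/(h_i·2πr₁L) = 1/(1840×2π×0.024×3.79) = 9.509×10^-4 K/W
R_cast iron pipe wall = ln(32/24)/(2π×52.3×3.79) = 2.31×10^-4 K/W
R_phenolic foam = ln(87/32)/(2π×0.0195×3.79) = 2.154 K/W
R_mineral wool = ln(147/87)/(2π×0.0448×3.79) = 0.4917 K/W
R_outer film = 1/(h_o·2πr_oL) = 1/(25.6×2π×0.147×3.79) = 0.01116 K/W
R_total = 2.658 K/W
Q = ΔT/R_total = 57/2.658

Q ≈ 21.4 W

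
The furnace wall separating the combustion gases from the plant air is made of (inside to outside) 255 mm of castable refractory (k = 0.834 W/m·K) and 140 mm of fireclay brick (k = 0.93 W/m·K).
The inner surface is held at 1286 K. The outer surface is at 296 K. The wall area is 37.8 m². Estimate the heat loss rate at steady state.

Model the wall as resistances in series:
R_castable refractory = L/(kA) = 0.255/(0.834×37.8) = 0.008089 K/W
R_fireclay brick = L/(kA) = 0.14/(0.93×37.8) = 0.003982 K/W
R_total = 0.01207 K/W
Q = ΔT / R_total = 990 / 0.01207

Q ≈ 82000 W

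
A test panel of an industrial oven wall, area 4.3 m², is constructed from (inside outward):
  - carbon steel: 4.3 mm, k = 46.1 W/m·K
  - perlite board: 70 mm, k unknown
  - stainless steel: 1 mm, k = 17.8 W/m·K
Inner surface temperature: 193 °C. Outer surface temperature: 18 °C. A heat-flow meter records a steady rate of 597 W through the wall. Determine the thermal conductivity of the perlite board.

Model the wall as resistances in series:
R_carbon steel = L/(kA) = 0.0043/(46.1×4.3) = 2.169×10^-5 K/W
R_stainless steel = L/(kA) = 0.001/(17.8×4.3) = 1.307×10^-5 K/W
Sum of known resistances R_other = 3.476×10^-5 K/W
Total R = ΔT/Q = 175/597 = 0.2931 K/W
R_perlite board = R_total − R_other = 0.2931 K/W
k = L/(R·A) = 0.07/(0.2931×4.3)

k ≈ 0.0555 W/(m·K)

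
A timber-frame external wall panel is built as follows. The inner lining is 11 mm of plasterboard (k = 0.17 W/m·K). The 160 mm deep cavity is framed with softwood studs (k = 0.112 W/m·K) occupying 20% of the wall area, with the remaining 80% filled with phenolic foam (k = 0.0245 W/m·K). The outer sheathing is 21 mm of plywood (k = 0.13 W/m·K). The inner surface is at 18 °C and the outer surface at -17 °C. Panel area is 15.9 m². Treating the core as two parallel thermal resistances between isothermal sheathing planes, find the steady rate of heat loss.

Sheathing layers in series; stud and cavity paths in parallel between them.
R_inner = 0.011/(0.17×15.9) = 0.00407 K/W
R_stud  = 0.16/(0.112×0.2×15.9) = 0.4492 K/W
R_cav   = 0.16/(0.0245×0.8×15.9) = 0.5134 K/W
1/R_core = 1/R_stud + 1/R_cav → R_core = 0.2396 K/W
R_outer = 0.021/(0.13×15.9) = 0.01016 K/W
R_total = 0.2538 K/W
Q = ΔT/R_total = 35/0.2538

Q ≈ 138 W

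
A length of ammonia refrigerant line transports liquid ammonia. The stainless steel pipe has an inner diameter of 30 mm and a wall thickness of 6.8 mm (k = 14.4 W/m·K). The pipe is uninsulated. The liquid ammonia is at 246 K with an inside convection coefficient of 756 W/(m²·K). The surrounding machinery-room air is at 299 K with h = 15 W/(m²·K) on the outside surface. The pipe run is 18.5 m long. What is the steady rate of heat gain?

Q ≈ 1940 W

For a radial system each layer contributes R = ln(r_out/r_in)/(2πkL); films add R = 1/(hA).
R_inner film = 1/(h_i·2πr₁L) = 1/(756×2π×0.015×18.5) = 7.586×10^-4 K/W
R_stainless steel pipe wall = ln(21.8/15)/(2π×14.4×18.5) = 2.234×10^-4 K/W
R_outer film = 1/(h_o·2πr_oL) = 1/(15×2π×0.0218×18.5) = 0.02631 K/W
R_total = 0.02729 K/W
Q = ΔT/R_total = 53/0.02729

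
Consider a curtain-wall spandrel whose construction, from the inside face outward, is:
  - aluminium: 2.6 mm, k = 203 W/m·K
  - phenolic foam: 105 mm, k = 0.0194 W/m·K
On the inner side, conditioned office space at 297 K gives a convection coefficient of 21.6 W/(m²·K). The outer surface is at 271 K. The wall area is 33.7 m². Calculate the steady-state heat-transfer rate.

Thermal resistances in series:
R_inner film = 1/(h_i·A) = 1/(21.6×33.7) = 0.001374 K/W
R_aluminium = L/(kA) = 0.0026/(203×33.7) = 3.801×10^-7 K/W
R_phenolic foam = L/(kA) = 0.105/(0.0194×33.7) = 0.1606 K/W
R_total = 0.162 K/W
Q = ΔT / R_total = 26 / 0.162

Q ≈ 161 W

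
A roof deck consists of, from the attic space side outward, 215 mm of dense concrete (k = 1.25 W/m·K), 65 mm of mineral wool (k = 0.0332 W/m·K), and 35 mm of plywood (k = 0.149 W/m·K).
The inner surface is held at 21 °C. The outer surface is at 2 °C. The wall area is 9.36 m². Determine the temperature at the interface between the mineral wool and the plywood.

T ≈ 3.89 °C

Series thermal resistances:
R_dense concrete = L/(kA) = 0.215/(1.25×9.36) = 0.01838 K/W
R_mineral wool = L/(kA) = 0.065/(0.0332×9.36) = 0.2092 K/W
R_plywood = L/(kA) = 0.035/(0.149×9.36) = 0.0251 K/W
R_total = 0.2526 K/W;  Q = ΔT/R_total = 19/0.2526 = 75.21 W
T_interface = T_inner − Q·ΣR(inner→interface) = 21 − 75.2×0.2275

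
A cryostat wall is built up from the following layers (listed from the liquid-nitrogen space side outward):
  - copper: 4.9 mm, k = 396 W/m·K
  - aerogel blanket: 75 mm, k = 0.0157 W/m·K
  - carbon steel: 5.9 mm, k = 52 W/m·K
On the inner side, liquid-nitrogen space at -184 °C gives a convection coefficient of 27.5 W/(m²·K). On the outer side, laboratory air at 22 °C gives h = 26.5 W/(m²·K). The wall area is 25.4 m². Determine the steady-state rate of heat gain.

Q ≈ 1080 W

Treating each layer as a thermal resistance in series:
R_inner film = 1/(h_i·A) = 1/(27.5×25.4) = 0.001432 K/W
R_copper = L/(kA) = 0.0049/(396×25.4) = 4.872×10^-7 K/W
R_aerogel blanket = L/(kA) = 0.075/(0.0157×25.4) = 0.1881 K/W
R_carbon steel = L/(kA) = 0.0059/(52×25.4) = 4.467×10^-6 K/W
R_outer film = 1/(h_o·A) = 1/(26.5×25.4) = 0.001486 K/W
R_total = 0.191 K/W
Q = ΔT / R_total = 206 / 0.191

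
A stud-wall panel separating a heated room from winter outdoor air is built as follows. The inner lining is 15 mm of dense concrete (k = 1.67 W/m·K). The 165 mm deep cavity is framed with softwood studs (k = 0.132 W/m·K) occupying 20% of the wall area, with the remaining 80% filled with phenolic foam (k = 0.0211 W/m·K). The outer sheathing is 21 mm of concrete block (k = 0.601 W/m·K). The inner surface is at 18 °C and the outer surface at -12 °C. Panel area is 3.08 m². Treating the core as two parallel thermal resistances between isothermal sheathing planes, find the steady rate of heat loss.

Sheathing layers in series; stud and cavity paths in parallel between them.
R_inner = 0.015/(1.67×3.08) = 0.002916 K/W
R_stud  = 0.165/(0.132×0.2×3.08) = 2.029 K/W
R_cav   = 0.165/(0.0211×0.8×3.08) = 3.174 K/W
1/R_core = 1/R_stud + 1/R_cav → R_core = 1.238 K/W
R_outer = 0.021/(0.601×3.08) = 0.01134 K/W
R_total = 1.252 K/W
Q = ΔT/R_total = 30/1.252

Q ≈ 24 W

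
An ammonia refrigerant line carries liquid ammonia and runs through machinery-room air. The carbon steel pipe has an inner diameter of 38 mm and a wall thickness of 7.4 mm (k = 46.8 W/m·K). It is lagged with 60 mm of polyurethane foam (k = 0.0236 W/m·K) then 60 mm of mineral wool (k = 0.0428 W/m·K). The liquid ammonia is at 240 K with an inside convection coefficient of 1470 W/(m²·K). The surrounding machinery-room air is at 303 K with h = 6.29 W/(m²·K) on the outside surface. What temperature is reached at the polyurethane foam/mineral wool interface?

Cylindrical conduction, so R = ln(r₂/r₁)/(2πkL) per layer, in series:
R_inner film = 1/(h_i·2πr₁L) = 1/(1470×2π×0.019×1) = 0.005698 K/W
R_carbon steel pipe wall = ln(26.4/19)/(2π×46.8×1) = 0.001119 K/W
R_polyurethane foam = ln(86.4/26.4)/(2π×0.0236×1) = 7.996 K/W
R_mineral wool = ln(146.4/86.4)/(2π×0.0428×1) = 1.961 K/W
R_outer film = 1/(h_o·2πr_oL) = 1/(6.29×2π×0.1464×1) = 0.1728 K/W
R_total = 10.14 K/W
Q = ΔT/R_total = 63/10.14
Q = 6.22 W/m
T_interface = T_inner + Q·ΣR(inner→interface) = 240 + 6.22×8.002

T ≈ 290 K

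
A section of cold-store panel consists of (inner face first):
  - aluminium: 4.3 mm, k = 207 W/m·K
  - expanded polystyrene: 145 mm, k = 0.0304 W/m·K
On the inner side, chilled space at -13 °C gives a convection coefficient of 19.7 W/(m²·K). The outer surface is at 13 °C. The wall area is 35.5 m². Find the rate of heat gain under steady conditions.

Q ≈ 191 W

Using the resistance-network approach (series):
R_inner film = 1/(h_i·A) = 1/(19.7×35.5) = 0.00143 K/W
R_aluminium = L/(kA) = 0.0043/(207×35.5) = 5.852×10^-7 K/W
R_expanded polystyrene = L/(kA) = 0.145/(0.0304×35.5) = 0.1344 K/W
R_total = 0.1358 K/W
Q = ΔT / R_total = 26 / 0.1358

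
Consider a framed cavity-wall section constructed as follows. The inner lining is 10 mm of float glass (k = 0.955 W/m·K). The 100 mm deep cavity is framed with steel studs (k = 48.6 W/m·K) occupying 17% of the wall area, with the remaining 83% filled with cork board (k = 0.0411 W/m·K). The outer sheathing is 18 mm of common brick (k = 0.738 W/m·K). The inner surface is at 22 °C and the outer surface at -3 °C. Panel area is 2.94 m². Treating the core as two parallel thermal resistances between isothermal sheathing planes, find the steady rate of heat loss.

Q ≈ 1570 W

Sheathing layers in series; stud and cavity paths in parallel between them.
R_inner = 0.01/(0.955×2.94) = 0.003562 K/W
R_stud  = 0.1/(48.6×0.17×2.94) = 0.004117 K/W
R_cav   = 0.1/(0.0411×0.83×2.94) = 0.9971 K/W
1/R_core = 1/R_stud + 1/R_cav → R_core = 0.0041 K/W
R_outer = 0.018/(0.738×2.94) = 0.008296 K/W
R_total = 0.01596 K/W
Q = ΔT/R_total = 25/0.01596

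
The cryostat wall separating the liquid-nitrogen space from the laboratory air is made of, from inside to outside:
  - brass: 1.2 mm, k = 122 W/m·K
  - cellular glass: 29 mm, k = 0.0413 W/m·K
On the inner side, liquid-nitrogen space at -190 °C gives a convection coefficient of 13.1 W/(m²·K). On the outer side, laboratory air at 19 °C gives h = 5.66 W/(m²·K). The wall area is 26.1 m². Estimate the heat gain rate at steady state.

Series thermal resistances:
R_inner film = 1/(h_i·A) = 1/(13.1×26.1) = 0.002925 K/W
R_brass = L/(kA) = 0.0012/(122×26.1) = 3.769×10^-7 K/W
R_cellular glass = L/(kA) = 0.029/(0.0413×26.1) = 0.0269 K/W
R_outer film = 1/(h_o·A) = 1/(5.66×26.1) = 0.006769 K/W
R_total = 0.0366 K/W
Q = ΔT / R_total = 209 / 0.0366

Q ≈ 5710 W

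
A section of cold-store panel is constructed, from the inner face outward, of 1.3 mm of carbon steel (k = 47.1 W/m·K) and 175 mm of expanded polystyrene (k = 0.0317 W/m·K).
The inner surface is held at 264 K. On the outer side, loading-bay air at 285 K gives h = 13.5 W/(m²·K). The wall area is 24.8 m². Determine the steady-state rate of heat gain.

Q ≈ 93.1 W

Thermal resistances in series:
R_carbon steel = L/(kA) = 0.0013/(47.1×24.8) = 1.113×10^-6 K/W
R_expanded polystyrene = L/(kA) = 0.175/(0.0317×24.8) = 0.2226 K/W
R_outer film = 1/(h_o·A) = 1/(13.5×24.8) = 0.002987 K/W
R_total = 0.2256 K/W
Q = ΔT / R_total = 21 / 0.2256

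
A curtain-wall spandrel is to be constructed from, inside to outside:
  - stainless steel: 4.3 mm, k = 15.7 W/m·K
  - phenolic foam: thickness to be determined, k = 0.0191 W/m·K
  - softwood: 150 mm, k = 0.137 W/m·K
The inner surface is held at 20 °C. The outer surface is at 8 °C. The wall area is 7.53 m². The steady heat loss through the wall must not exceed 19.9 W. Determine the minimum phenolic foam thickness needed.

L ≈ 65.8 mm

Series thermal resistances:
R_stainless steel = L/(kA) = 0.0043/(15.7×7.53) = 3.637×10^-5 K/W
R_softwood = L/(kA) = 0.15/(0.137×7.53) = 0.1454 K/W
Sum of the known resistances R_other = 0.1454 K/W
Required total resistance R_tot = ΔT/Q_allow = 12/19.9 = 0.603 K/W
R_phenolic foam = R_tot − R_other = 0.4576 K/W
L = R·k·A = 0.4576×0.0191×7.53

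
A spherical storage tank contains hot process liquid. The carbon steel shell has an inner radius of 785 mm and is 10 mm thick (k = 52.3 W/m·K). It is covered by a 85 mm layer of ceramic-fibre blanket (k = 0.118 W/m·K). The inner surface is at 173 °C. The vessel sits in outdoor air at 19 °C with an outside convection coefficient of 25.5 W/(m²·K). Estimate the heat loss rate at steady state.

Each spherical layer contributes R = (1/r_i − 1/r_o)/(4πk):
R_carbon steel shell = (1/0.785 − 1/0.795)/(4π×52.3) = 2.438×10^-5 K/W
R_ceramic-fibre blanket = (1/0.795 − 1/0.88)/(4π×0.118) = 0.08194 K/W
R_outer film = 1/(h·4πr_o²) = 1/(25.5×4π×0.88²) = 0.00403 K/W
R_total = 0.08599 K/W
Q = ΔT/R_total = 154/0.08599

Q ≈ 1790 W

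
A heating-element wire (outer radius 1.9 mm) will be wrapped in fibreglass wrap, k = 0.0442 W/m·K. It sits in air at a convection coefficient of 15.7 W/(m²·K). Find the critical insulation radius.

For a cylinder r_cr = k/h = 0.0442/15.7
r_cr = 2.82 mm; since the bare radius (1.9 mm) is below r_cr, adding a thin layer of insulation will *increase* heat loss.

r_cr ≈ 2.82 mm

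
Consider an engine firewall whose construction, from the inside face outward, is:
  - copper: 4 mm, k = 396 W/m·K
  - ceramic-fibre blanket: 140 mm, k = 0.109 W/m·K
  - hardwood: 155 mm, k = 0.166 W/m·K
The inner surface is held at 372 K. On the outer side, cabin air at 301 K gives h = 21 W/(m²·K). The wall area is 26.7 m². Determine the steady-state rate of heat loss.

Q ≈ 837 W

Using the resistance-network approach (series):
R_copper = L/(kA) = 0.004/(396×26.7) = 3.783×10^-7 K/W
R_ceramic-fibre blanket = L/(kA) = 0.14/(0.109×26.7) = 0.04811 K/W
R_hardwood = L/(kA) = 0.155/(0.166×26.7) = 0.03497 K/W
R_outer film = 1/(h_o·A) = 1/(21×26.7) = 0.001783 K/W
R_total = 0.08486 K/W
Q = ΔT / R_total = 71 / 0.08486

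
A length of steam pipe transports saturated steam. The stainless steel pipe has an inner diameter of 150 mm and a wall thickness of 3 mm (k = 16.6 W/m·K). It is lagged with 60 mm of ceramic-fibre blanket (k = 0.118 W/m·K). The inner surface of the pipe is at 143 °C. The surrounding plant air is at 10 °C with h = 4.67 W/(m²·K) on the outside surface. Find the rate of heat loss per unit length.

Cylindrical conduction, so R = ln(r₂/r₁)/(2πkL) per layer, in series:
R_stainless steel pipe wall = ln(78/75)/(2π×16.6×1) = 3.76×10^-4 K/W
R_ceramic-fibre blanket = ln(138/78)/(2π×0.118×1) = 0.7695 K/W
R_outer film = 1/(h_o·2πr_oL) = 1/(4.67×2π×0.138×1) = 0.247 K/W
R_total = 1.017 K/W
Q = ΔT/R_total = 133/1.017

q′ ≈ 131 W/m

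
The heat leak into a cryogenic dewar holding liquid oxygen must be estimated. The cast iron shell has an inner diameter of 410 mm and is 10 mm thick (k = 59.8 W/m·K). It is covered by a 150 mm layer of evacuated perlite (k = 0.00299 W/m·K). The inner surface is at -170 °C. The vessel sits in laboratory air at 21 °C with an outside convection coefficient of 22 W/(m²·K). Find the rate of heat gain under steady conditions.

For a spherical shell R = (1/r₁ − 1/r₂)/(4πk); film R = 1/(h·4πr²). In series:
R_cast iron shell = (1/0.205 − 1/0.215)/(4π×59.8) = 3.019×10^-4 K/W
R_evacuated perlite = (1/0.215 − 1/0.365)/(4π×0.00299) = 50.87 K/W
R_outer film = 1/(h·4πr_o²) = 1/(22×4π×0.365²) = 0.02715 K/W
R_total = 50.9 K/W
Q = ΔT/R_total = 191/50.9

Q ≈ 3.75 W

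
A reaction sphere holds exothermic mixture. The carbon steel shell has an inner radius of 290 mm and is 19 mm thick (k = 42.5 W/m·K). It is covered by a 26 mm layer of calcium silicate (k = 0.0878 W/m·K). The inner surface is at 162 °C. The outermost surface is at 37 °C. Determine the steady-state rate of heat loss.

Each spherical layer contributes R = (1/r_i − 1/r_o)/(4πk):
R_carbon steel shell = (1/0.29 − 1/0.309)/(4π×42.5) = 3.97×10^-4 K/W
R_calcium silicate = (1/0.309 − 1/0.335)/(4π×0.0878) = 0.2276 K/W
R_total = 0.228 K/W
Q = ΔT/R_total = 125/0.228

Q ≈ 548 W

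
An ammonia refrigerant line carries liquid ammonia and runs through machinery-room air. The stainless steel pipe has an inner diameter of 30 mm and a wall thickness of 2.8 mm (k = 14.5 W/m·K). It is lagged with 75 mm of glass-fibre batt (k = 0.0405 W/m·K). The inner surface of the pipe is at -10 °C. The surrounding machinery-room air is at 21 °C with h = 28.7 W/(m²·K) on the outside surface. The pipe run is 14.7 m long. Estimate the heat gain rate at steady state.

For a radial system each layer contributes R = ln(r_out/r_in)/(2πkL); films add R = 1/(hA).
R_stainless steel pipe wall = ln(17.8/15)/(2π×14.5×14.7) = 1.278×10^-4 K/W
R_glass-fibre batt = ln(92.8/17.8)/(2π×0.0405×14.7) = 0.4414 K/W
R_outer film = 1/(h_o·2πr_oL) = 1/(28.7×2π×0.0928×14.7) = 0.004065 K/W
R_total = 0.4456 K/W
Q = ΔT/R_total = 31/0.4456

Q ≈ 69.6 W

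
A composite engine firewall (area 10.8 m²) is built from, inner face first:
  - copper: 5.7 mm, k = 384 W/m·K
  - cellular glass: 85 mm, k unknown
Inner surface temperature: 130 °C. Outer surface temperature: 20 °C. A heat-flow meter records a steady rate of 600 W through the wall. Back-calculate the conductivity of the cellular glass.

k ≈ 0.0429 W/(m·K)

Using the resistance-network approach (series):
R_copper = L/(kA) = 0.0057/(384×10.8) = 1.374×10^-6 K/W
Sum of known resistances R_other = 1.374×10^-6 K/W
Total R = ΔT/Q = 110/600 = 0.1833 K/W
R_cellular glass = R_total − R_other = 0.1833 K/W
k = L/(R·A) = 0.085/(0.1833×10.8)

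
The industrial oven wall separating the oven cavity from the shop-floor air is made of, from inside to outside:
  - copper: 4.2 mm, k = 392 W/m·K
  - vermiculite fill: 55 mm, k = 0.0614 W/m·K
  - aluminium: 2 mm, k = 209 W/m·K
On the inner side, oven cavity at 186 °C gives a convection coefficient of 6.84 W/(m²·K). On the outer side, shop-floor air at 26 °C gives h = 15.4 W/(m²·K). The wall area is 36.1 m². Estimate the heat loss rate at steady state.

Using the resistance-network approach (series):
R_inner film = 1/(h_i·A) = 1/(6.84×36.1) = 0.00405 K/W
R_copper = L/(kA) = 0.0042/(392×36.1) = 2.968×10^-7 K/W
R_vermiculite fill = L/(kA) = 0.055/(0.0614×36.1) = 0.02481 K/W
R_aluminium = L/(kA) = 0.002/(209×36.1) = 2.651×10^-7 K/W
R_outer film = 1/(h_o·A) = 1/(15.4×36.1) = 0.001799 K/W
R_total = 0.03066 K/W
Q = ΔT / R_total = 160 / 0.03066

Q ≈ 5220 W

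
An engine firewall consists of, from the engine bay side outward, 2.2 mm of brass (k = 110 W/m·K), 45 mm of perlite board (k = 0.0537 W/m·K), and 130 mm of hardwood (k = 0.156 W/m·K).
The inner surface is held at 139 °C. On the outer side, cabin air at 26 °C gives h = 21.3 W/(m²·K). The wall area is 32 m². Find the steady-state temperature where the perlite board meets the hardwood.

T ≈ 83.9 °C

Thermal resistances in series:
R_brass = L/(kA) = 0.0022/(110×32) = 6.25×10^-7 K/W
R_perlite board = L/(kA) = 0.045/(0.0537×32) = 0.02619 K/W
R_hardwood = L/(kA) = 0.13/(0.156×32) = 0.02604 K/W
R_outer film = 1/(h_o·A) = 1/(21.3×32) = 0.001467 K/W
R_total = 0.0537 K/W;  Q = ΔT/R_total = 113/0.0537 = 2104 W
T_interface = T_inner − Q·ΣR(inner→interface) = 139 − 2100×0.02619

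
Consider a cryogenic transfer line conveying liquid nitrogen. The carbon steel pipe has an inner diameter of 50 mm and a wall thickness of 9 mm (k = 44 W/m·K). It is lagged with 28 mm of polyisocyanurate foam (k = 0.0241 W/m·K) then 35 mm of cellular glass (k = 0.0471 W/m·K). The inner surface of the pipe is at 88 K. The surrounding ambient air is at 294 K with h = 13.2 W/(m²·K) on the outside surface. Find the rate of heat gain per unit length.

Radial resistances (cylindrical: R_cond = ln(r_o/r_i)/(2πkL), R_conv = 1/(h·2πrL)):
R_carbon steel pipe wall = ln(34/25)/(2π×44×1) = 0.001112 K/W
R_polyisocyanurate foam = ln(62/34)/(2π×0.0241×1) = 3.967 K/W
R_cellular glass = ln(97/62)/(2π×0.0471×1) = 1.512 K/W
R_outer film = 1/(h_o·2πr_oL) = 1/(13.2×2π×0.097×1) = 0.1243 K/W
R_total = 5.605 K/W
Q = ΔT/R_total = 206/5.605

q′ ≈ 36.8 W/m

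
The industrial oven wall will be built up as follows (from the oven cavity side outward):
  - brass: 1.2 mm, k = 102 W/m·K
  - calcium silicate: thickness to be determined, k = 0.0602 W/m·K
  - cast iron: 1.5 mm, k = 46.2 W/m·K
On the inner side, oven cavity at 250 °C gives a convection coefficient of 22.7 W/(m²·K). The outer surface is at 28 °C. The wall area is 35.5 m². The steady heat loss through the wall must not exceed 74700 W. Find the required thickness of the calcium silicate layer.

L ≈ 3.7 mm

Using the resistance-network approach (series):
R_inner film = 1/(h_i·A) = 1/(22.7×35.5) = 0.001241 K/W
R_brass = L/(kA) = 0.0012/(102×35.5) = 3.314×10^-7 K/W
R_cast iron = L/(kA) = 0.0015/(46.2×35.5) = 9.146×10^-7 K/W
Sum of the known resistances R_other = 0.001242 K/W
Required total resistance R_tot = ΔT/Q_allow = 222/74700 = 0.002972 K/W
R_calcium silicate = R_tot − R_other = 0.00173 K/W
L = R·k·A = 0.00173×0.0602×35.5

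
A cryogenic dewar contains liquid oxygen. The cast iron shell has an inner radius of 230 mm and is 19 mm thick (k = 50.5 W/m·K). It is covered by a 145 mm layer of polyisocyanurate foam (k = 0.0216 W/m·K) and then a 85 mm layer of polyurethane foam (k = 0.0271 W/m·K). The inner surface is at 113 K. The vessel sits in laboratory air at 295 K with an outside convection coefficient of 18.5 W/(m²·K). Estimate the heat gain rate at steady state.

For a spherical shell R = (1/r₁ − 1/r₂)/(4πk); film R = 1/(h·4πr²). In series:
R_cast iron shell = (1/0.23 − 1/0.249)/(4π×50.5) = 5.228×10^-4 K/W
R_polyisocyanurate foam = (1/0.249 − 1/0.394)/(4π×0.0216) = 5.445 K/W
R_polyurethane foam = (1/0.394 − 1/0.479)/(4π×0.0271) = 1.323 K/W
R_outer film = 1/(h·4πr_o²) = 1/(18.5×4π×0.479²) = 0.01875 K/W
R_total = 6.787 K/W
Q = ΔT/R_total = 182/6.787

Q ≈ 26.8 W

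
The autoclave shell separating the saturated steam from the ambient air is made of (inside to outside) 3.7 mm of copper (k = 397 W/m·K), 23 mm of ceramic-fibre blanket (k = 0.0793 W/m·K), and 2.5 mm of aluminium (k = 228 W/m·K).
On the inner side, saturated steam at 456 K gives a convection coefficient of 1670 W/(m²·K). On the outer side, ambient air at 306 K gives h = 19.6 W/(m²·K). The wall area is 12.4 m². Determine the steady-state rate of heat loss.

Thermal resistances in series:
R_inner film = 1/(h_i·A) = 1/(1670×12.4) = 4.829×10^-5 K/W
R_copper = L/(kA) = 0.0037/(397×12.4) = 7.516×10^-7 K/W
R_ceramic-fibre blanket = L/(kA) = 0.023/(0.0793×12.4) = 0.02339 K/W
R_aluminium = L/(kA) = 0.0025/(228×12.4) = 8.843×10^-7 K/W
R_outer film = 1/(h_o·A) = 1/(19.6×12.4) = 0.004115 K/W
R_total = 0.02755 K/W
Q = ΔT / R_total = 150 / 0.02755

Q ≈ 5440 W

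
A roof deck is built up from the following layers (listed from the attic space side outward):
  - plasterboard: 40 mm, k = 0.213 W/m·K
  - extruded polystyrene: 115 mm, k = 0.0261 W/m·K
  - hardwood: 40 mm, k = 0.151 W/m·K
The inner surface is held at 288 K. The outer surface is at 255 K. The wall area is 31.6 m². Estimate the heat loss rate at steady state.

Series thermal resistances:
R_plasterboard = L/(kA) = 0.04/(0.213×31.6) = 0.005943 K/W
R_extruded polystyrene = L/(kA) = 0.115/(0.0261×31.6) = 0.1394 K/W
R_hardwood = L/(kA) = 0.04/(0.151×31.6) = 0.008383 K/W
R_total = 0.1538 K/W
Q = ΔT / R_total = 33 / 0.1538

Q ≈ 215 W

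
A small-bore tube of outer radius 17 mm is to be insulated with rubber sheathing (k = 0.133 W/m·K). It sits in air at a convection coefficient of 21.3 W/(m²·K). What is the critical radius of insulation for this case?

For a cylinder r_cr = k/h = 0.133/21.3
r_cr = 6.24 mm; since the bare radius (17 mm) is above r_cr, any added insulation will reduce heat loss.

r_cr ≈ 6.24 mm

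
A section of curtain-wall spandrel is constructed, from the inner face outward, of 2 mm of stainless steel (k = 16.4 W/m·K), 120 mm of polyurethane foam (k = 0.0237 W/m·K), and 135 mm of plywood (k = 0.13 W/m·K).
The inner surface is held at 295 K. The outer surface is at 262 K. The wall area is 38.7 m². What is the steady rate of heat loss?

Treating each layer as a thermal resistance in series:
R_stainless steel = L/(kA) = 0.002/(16.4×38.7) = 3.151×10^-6 K/W
R_polyurethane foam = L/(kA) = 0.12/(0.0237×38.7) = 0.1308 K/W
R_plywood = L/(kA) = 0.135/(0.13×38.7) = 0.02683 K/W
R_total = 0.1577 K/W
Q = ΔT / R_total = 33 / 0.1577

Q ≈ 209 W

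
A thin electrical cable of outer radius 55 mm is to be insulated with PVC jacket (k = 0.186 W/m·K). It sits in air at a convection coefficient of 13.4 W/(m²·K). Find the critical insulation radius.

r_cr ≈ 13.9 mm

For a cylinder r_cr = k/h = 0.186/13.4
r_cr = 13.9 mm; since the bare radius (55 mm) is above r_cr, any added insulation will reduce heat loss.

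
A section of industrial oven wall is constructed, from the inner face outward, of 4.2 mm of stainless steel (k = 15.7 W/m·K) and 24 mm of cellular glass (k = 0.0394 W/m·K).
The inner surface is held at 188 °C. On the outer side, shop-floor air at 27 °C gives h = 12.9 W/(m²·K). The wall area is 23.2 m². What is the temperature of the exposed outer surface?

T ≈ 45.2 °C

Model the wall as resistances in series:
R_stainless steel = L/(kA) = 0.0042/(15.7×23.2) = 1.153×10^-5 K/W
R_cellular glass = L/(kA) = 0.024/(0.0394×23.2) = 0.02626 K/W
R_outer film = 1/(h_o·A) = 1/(12.9×23.2) = 0.003341 K/W
R_total = 0.02961 K/W;  Q = ΔT/R_total = 161/0.02961 = 5438 W
T_interface = T_inner − Q·ΣR(inner→interface) = 188 − 5440×0.02627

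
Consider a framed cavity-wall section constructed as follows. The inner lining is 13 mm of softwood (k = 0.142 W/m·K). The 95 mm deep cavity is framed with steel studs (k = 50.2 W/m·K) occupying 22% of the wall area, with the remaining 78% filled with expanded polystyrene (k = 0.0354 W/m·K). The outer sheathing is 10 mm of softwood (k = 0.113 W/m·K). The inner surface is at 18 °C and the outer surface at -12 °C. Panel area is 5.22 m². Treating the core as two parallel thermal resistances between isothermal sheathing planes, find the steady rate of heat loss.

Sheathing layers in series; stud and cavity paths in parallel between them.
R_inner = 0.013/(0.142×5.22) = 0.01754 K/W
R_stud  = 0.095/(50.2×0.22×5.22) = 0.001648 K/W
R_cav   = 0.095/(0.0354×0.78×5.22) = 0.6591 K/W
1/R_core = 1/R_stud + 1/R_cav → R_core = 0.001644 K/W
R_outer = 0.01/(0.113×5.22) = 0.01695 K/W
R_total = 0.03614 K/W
Q = ΔT/R_total = 30/0.03614

Q ≈ 830 W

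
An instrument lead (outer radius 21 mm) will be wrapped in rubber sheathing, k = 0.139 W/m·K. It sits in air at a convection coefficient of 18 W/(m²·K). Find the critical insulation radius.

r_cr ≈ 7.72 mm

For a cylinder r_cr = k/h = 0.139/18
r_cr = 7.72 mm; since the bare radius (21 mm) is above r_cr, any added insulation will reduce heat loss.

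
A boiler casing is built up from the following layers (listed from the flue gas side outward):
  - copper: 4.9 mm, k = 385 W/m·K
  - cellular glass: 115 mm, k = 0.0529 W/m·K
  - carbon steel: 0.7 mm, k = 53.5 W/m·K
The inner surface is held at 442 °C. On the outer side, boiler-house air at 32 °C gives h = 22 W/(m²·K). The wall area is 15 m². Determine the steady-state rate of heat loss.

Thermal resistances in series:
R_copper = L/(kA) = 0.0049/(385×15) = 8.485×10^-7 K/W
R_cellular glass = L/(kA) = 0.115/(0.0529×15) = 0.1449 K/W
R_carbon steel = L/(kA) = 0.0007/(53.5×15) = 8.723×10^-7 K/W
R_outer film = 1/(h_o·A) = 1/(22×15) = 0.00303 K/W
R_total = 0.148 K/W
Q = ΔT / R_total = 410 / 0.148

Q ≈ 2770 W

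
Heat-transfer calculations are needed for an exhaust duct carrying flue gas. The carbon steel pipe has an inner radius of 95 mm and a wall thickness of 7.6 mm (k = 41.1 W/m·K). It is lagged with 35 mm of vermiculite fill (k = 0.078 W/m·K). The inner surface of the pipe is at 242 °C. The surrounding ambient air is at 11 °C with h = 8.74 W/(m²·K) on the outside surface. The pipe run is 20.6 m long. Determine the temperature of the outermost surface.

T ≈ 52.8 °C

Cylindrical conduction, so R = ln(r₂/r₁)/(2πkL) per layer, in series:
R_carbon steel pipe wall = ln(102.6/95)/(2π×41.1×20.6) = 1.447×10^-5 K/W
R_vermiculite fill = ln(137.6/102.6)/(2π×0.078×20.6) = 0.02907 K/W
R_outer film = 1/(h_o·2πr_oL) = 1/(8.74×2π×0.1376×20.6) = 0.006424 K/W
R_total = 0.03551 K/W
Q = ΔT/R_total = 231/0.03551
Q = 6500 W
T_interface = T_inner − Q·ΣR(inner→interface) = 242 − 6500×0.02909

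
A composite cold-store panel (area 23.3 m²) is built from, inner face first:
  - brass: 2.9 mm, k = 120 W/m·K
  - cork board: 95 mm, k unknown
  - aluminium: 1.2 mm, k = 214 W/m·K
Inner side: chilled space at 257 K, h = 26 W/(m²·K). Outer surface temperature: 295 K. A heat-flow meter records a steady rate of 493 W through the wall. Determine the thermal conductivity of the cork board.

Treating each layer as a thermal resistance in series:
R_inner film = 1/(h_i·A) = 1/(26×23.3) = 0.001651 K/W
R_brass = L/(kA) = 0.0029/(120×23.3) = 1.037×10^-6 K/W
R_aluminium = L/(kA) = 0.0012/(214×23.3) = 2.407×10^-7 K/W
Sum of known resistances R_other = 0.001652 K/W
Total R = ΔT/Q = 38/493 = 0.07708 K/W
R_cork board = R_total − R_other = 0.07543 K/W
k = L/(R·A) = 0.095/(0.07543×23.3)

k ≈ 0.0541 W/(m·K)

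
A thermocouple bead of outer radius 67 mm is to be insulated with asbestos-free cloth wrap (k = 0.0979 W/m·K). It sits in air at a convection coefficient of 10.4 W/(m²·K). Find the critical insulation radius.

r_cr ≈ 18.8 mm

For a sphere r_cr = 2k/h = 2×0.0979/10.4
r_cr = 18.8 mm; since the bare radius (67 mm) is above r_cr, any added insulation will reduce heat loss.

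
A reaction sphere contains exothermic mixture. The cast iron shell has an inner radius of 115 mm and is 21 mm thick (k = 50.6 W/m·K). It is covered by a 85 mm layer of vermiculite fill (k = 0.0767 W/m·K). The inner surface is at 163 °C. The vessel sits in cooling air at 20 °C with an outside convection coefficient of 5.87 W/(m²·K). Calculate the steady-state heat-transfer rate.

For a spherical shell R = (1/r₁ − 1/r₂)/(4πk); film R = 1/(h·4πr²). In series:
R_cast iron shell = (1/0.115 − 1/0.136)/(4π×50.6) = 0.002112 K/W
R_vermiculite fill = (1/0.136 − 1/0.221)/(4π×0.0767) = 2.934 K/W
R_outer film = 1/(h·4πr_o²) = 1/(5.87×4π×0.221²) = 0.2776 K/W
R_total = 3.214 K/W
Q = ΔT/R_total = 143/3.214

Q ≈ 44.5 W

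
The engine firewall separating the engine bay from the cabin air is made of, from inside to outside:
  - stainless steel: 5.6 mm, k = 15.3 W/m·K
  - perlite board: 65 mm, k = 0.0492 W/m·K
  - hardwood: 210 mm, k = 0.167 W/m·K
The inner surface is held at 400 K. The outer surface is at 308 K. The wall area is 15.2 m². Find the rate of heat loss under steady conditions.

Q ≈ 542 W

Series thermal resistances:
R_stainless steel = L/(kA) = 0.0056/(15.3×15.2) = 2.408×10^-5 K/W
R_perlite board = L/(kA) = 0.065/(0.0492×15.2) = 0.08692 K/W
R_hardwood = L/(kA) = 0.21/(0.167×15.2) = 0.08273 K/W
R_total = 0.1697 K/W
Q = ΔT / R_total = 92 / 0.1697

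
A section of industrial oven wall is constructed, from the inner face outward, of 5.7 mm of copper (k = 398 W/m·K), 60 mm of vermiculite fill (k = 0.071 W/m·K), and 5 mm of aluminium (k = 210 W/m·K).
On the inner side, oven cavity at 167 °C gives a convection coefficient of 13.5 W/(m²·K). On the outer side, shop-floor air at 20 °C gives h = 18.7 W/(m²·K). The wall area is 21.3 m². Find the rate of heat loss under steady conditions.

Q ≈ 3220 W

Thermal resistances in series:
R_inner film = 1/(h_i·A) = 1/(13.5×21.3) = 0.003478 K/W
R_copper = L/(kA) = 0.0057/(398×21.3) = 6.724×10^-7 K/W
R_vermiculite fill = L/(kA) = 0.06/(0.071×21.3) = 0.03967 K/W
R_aluminium = L/(kA) = 0.005/(210×21.3) = 1.118×10^-6 K/W
R_outer film = 1/(h_o·A) = 1/(18.7×21.3) = 0.002511 K/W
R_total = 0.04566 K/W
Q = ΔT / R_total = 147 / 0.04566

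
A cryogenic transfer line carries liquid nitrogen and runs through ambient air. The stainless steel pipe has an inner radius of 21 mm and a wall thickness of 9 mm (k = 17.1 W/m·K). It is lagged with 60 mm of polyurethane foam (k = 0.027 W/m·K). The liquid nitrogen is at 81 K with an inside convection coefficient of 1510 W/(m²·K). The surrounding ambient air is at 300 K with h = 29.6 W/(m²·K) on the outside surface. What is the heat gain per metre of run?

Cylindrical conduction, so R = ln(r₂/r₁)/(2πkL) per layer, in series:
R_inner film = 1/(h_i·2πr₁L) = 1/(1510×2π×0.021×1) = 0.005019 K/W
R_stainless steel pipe wall = ln(30/21)/(2π×17.1×1) = 0.00332 K/W
R_polyurethane foam = ln(90/30)/(2π×0.027×1) = 6.476 K/W
R_outer film = 1/(h_o·2πr_oL) = 1/(29.6×2π×0.09×1) = 0.05974 K/W
R_total = 6.544 K/W
Q = ΔT/R_total = 219/6.544

q′ ≈ 33.5 W/m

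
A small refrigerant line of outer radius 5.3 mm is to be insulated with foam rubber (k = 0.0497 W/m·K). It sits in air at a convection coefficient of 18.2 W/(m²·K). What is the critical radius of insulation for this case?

For a cylinder r_cr = k/h = 0.0497/18.2
r_cr = 2.73 mm; since the bare radius (5.3 mm) is above r_cr, any added insulation will reduce heat loss.

r_cr ≈ 2.73 mm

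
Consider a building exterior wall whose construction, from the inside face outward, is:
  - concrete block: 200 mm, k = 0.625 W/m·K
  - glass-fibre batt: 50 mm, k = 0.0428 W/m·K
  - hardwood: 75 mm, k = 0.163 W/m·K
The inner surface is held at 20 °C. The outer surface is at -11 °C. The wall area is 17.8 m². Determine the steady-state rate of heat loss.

Q ≈ 283 W

Using the resistance-network approach (series):
R_concrete block = L/(kA) = 0.2/(0.625×17.8) = 0.01798 K/W
R_glass-fibre batt = L/(kA) = 0.05/(0.0428×17.8) = 0.06563 K/W
R_hardwood = L/(kA) = 0.075/(0.163×17.8) = 0.02585 K/W
R_total = 0.1095 K/W
Q = ΔT / R_total = 31 / 0.1095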